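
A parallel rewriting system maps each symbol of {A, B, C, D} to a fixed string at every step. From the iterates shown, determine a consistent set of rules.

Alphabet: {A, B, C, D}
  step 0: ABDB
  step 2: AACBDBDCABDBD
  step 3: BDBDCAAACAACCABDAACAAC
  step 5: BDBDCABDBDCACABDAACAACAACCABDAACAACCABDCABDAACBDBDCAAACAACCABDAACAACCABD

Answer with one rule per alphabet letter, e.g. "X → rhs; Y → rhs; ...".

A->BD, B->AA, C->CA, D->C

  step 2 ⇒ step 3: AACBDBDCABDBD ⇒ BD·BD·CA·AA·C·AA·C·CA·BD·AA·C·AA·C
    A ↦ BD
    B ↦ AA
    C ↦ CA
    D ↦ C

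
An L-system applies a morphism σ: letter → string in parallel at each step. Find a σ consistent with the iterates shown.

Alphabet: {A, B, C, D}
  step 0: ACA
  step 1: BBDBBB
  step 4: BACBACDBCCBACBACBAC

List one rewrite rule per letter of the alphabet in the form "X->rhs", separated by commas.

A->BB, B->C, C->DB, D->BA

  step 0 ⇒ step 1: ACA ⇒ BB·DB·BB
    A ↦ BB
    C ↦ DB
    B ↦ C  (constrained at step 1)
    D ↦ BA  (constrained at step 1)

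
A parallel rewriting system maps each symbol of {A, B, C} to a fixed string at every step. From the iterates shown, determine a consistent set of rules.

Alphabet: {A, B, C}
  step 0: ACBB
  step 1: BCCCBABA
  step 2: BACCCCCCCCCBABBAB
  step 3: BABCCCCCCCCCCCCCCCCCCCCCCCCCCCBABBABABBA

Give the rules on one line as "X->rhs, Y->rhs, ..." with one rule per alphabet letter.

  step 2 ⇒ step 3: BACCCCCCCCCBABBAB ⇒ BA·B·CCC·CCC·CCC·CCC·CCC·CCC·CCC·CCC·CCC·BA·B·BA·BA·B·BA
    A ↦ B
    B ↦ BA
    C ↦ CCC

A->B, B->BA, C->CCC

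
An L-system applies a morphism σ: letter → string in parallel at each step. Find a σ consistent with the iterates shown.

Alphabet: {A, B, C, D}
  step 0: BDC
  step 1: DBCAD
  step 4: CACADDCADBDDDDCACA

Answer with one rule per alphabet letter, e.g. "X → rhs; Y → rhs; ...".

  step 0 ⇒ step 1: BDC ⇒ DB·CA·D
    B ↦ DB
    C ↦ D
    D ↦ CA
    A ↦ D  (constrained at step 1)

A->D, B->DB, C->D, D->CA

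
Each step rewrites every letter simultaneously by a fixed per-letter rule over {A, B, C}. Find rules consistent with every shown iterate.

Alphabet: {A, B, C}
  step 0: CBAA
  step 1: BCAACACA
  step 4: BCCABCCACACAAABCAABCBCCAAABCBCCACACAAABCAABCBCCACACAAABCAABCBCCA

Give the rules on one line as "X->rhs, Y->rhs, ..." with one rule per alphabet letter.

A->CA, B->AA, C->BC

  step 0 ⇒ step 1: CBAA ⇒ BC·AA·CA·CA
    A ↦ CA
    B ↦ AA
    C ↦ BC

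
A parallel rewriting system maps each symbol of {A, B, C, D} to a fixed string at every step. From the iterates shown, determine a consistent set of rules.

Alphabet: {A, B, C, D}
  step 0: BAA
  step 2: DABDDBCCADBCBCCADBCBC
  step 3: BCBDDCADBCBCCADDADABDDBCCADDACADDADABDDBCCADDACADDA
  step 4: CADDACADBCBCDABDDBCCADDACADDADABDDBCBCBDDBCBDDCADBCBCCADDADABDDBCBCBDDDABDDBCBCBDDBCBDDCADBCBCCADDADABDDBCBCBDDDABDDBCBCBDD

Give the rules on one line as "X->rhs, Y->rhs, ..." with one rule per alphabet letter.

  step 3 ⇒ step 4: BCBDDCADBCBCCADDADABDDBCCADDACADDADABDDBCCADDACADDA ⇒ CAD·DA·CAD·BC·BC·DA·BDD·BC·CAD·DA·CAD·DA·DA·BDD·BC·BC·BDD·BC·BDD·CAD·BC·BC·CAD·DA·DA·BDD·BC·BC·BDD·DA·BDD·BC·BC·BDD·BC·BDD·CAD·BC·BC·CAD·DA·DA·BDD·BC·BC·BDD·DA·BDD·BC·BC·BDD
    A ↦ BDD
    B ↦ CAD
    C ↦ DA
    D ↦ BC

A->BDD, B->CAD, C->DA, D->BC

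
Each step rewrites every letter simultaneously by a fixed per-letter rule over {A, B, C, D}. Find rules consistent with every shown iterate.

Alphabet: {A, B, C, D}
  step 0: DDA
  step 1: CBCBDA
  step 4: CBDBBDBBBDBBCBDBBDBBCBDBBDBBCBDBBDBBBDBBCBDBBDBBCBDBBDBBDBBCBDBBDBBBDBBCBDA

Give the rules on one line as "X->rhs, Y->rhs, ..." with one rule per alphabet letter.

  step 0 ⇒ step 1: DDA ⇒ CB·CB·DA
    A ↦ DA
    D ↦ CB
    B ↦ DBB  (constrained at step 1)
    C ↦ B  (constrained at step 1)

A->DA, B->DBB, C->B, D->CB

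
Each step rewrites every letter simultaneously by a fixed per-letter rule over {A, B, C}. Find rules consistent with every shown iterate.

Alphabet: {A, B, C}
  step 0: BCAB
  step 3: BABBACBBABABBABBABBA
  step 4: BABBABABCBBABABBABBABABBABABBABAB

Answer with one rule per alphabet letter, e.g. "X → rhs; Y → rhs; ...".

A->B, B->BA, C->CB

  step 3 ⇒ step 4: BABBACBBABABBABBABBA ⇒ BA·B·BA·BA·B·CB·BA·BA·B·BA·B·BA·BA·B·BA·BA·B·BA·BA·B
    A ↦ B
    B ↦ BA
    C ↦ CB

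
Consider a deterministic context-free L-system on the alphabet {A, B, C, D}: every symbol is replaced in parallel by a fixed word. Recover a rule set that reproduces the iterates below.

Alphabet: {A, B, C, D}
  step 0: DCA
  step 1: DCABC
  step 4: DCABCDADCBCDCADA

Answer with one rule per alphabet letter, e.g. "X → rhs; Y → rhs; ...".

A->BC, B->D, C->A, D->DC

  step 0 ⇒ step 1: DCA ⇒ DC·A·BC
    A ↦ BC
    C ↦ A
    D ↦ DC
    B ↦ D  (constrained at step 1)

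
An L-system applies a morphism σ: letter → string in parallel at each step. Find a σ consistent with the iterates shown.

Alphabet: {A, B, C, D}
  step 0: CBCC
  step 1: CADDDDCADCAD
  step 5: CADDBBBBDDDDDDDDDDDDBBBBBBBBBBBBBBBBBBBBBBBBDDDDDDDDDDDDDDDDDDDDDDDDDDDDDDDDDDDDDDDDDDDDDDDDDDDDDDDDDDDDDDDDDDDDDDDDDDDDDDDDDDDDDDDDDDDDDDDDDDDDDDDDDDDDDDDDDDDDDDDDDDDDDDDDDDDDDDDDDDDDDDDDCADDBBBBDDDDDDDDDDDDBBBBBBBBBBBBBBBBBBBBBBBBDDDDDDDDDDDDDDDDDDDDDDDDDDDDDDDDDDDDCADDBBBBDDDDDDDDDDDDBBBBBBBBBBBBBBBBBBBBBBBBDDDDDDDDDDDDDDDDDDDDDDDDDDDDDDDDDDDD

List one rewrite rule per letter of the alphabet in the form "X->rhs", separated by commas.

A->D, B->DDD, C->CAD, D->BB

  step 0 ⇒ step 1: CBCC ⇒ CAD·DDD·CAD·CAD
    B ↦ DDD
    C ↦ CAD
    A ↦ D  (constrained at step 1)
    D ↦ BB  (constrained at step 1)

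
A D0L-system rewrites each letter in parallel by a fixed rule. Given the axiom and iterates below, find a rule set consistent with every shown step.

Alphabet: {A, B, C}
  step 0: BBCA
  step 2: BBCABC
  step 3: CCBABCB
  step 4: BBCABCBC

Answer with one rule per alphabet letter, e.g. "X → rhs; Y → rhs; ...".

A->AB, B->C, C->B

  step 3 ⇒ step 4: CCBABCB ⇒ B·B·C·AB·C·B·C
    A ↦ AB
    B ↦ C
    C ↦ B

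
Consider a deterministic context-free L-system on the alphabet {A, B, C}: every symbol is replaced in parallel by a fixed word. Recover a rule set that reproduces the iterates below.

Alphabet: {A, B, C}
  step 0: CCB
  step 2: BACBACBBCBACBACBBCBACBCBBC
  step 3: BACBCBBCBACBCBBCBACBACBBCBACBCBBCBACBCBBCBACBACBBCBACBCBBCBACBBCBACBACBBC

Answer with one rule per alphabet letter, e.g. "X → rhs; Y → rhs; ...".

  step 2 ⇒ step 3: BACBACBBCBACBACBBCBACBCBBC ⇒ BAC·BC·BBC·BAC·BC·BBC·BAC·BAC·BBC·BAC·BC·BBC·BAC·BC·BBC·BAC·BAC·BBC·BAC·BC·BBC·BAC·BBC·BAC·BAC·BBC
    A ↦ BC
    B ↦ BAC
    C ↦ BBC

A->BC, B->BAC, C->BBC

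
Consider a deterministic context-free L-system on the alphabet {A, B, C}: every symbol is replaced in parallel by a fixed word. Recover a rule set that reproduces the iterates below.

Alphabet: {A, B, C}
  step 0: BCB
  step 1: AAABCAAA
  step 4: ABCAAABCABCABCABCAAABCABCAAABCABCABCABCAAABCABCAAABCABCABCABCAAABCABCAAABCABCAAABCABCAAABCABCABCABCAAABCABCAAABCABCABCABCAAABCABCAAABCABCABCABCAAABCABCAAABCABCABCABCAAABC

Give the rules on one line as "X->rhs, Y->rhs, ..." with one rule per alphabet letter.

A->ABC, B->AAA, C->BC

  step 0 ⇒ step 1: BCB ⇒ AAA·BC·AAA
    B ↦ AAA
    C ↦ BC
    A ↦ ABC  (constrained at step 1)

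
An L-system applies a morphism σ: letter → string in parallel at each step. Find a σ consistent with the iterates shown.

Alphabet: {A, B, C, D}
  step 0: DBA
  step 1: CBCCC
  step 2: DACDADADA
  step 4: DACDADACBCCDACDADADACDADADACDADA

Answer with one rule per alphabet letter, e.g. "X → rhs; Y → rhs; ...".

  step 1 ⇒ step 2: CBCCC ⇒ DA·C·DA·DA·DA
    B ↦ C
    C ↦ DA
  step 0 ⇒ step 1: DBA ⇒ CB·C·CC
    A ↦ CC
  step 0 ⇒ step 1: DBA ⇒ CB·C·CC
    D ↦ CB

A->CC, B->C, C->DA, D->CB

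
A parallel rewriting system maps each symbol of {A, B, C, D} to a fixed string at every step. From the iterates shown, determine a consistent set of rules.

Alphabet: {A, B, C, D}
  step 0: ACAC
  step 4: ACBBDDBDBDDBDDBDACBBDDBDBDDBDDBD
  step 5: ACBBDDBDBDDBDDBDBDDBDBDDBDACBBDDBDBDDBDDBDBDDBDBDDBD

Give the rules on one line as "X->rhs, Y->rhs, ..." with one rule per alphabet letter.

A->AC, B->D, C->BB, D->BD

  step 4 ⇒ step 5: ACBBDDBDBDDBDDBDACBBDDBDBDDBDDBD ⇒ AC·BB·D·D·BD·BD·D·BD·D·BD·BD·D·BD·BD·D·BD·AC·BB·D·D·BD·BD·D·BD·D·BD·BD·D·BD·BD·D·BD
    A ↦ AC
    B ↦ D
    C ↦ BB
    D ↦ BD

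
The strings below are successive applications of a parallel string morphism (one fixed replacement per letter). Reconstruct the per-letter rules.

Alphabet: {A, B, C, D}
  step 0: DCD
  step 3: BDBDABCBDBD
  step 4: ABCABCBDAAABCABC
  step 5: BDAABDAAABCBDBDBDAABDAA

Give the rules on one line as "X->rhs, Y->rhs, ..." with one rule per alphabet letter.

  step 4 ⇒ step 5: ABCABCBDAAABCABC ⇒ BD·A·A·BD·A·A·A·BC·BD·BD·BD·A·A·BD·A·A
    A ↦ BD
    B ↦ A
    C ↦ A
    D ↦ BC

A->BD, B->A, C->A, D->BC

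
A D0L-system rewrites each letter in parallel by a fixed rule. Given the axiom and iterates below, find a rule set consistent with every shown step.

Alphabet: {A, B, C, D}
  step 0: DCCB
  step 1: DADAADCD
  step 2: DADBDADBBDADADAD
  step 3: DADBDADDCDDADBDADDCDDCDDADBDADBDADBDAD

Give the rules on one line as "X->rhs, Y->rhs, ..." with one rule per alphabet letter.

A->B, B->DCD, C->A, D->DAD

  step 2 ⇒ step 3: DADBDADBBDADADAD ⇒ DAD·B·DAD·DCD·DAD·B·DAD·DCD·DCD·DAD·B·DAD·B·DAD·B·DAD
    A ↦ B
    B ↦ DCD
    D ↦ DAD
  step 0 ⇒ step 1: DCCB ⇒ DAD·A·A·DCD
    C ↦ A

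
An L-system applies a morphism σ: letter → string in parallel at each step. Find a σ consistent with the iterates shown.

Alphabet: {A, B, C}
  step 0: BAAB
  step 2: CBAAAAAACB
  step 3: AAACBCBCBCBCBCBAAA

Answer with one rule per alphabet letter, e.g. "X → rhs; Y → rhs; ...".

A->CB, B->A, C->AA

  step 2 ⇒ step 3: CBAAAAAACB ⇒ AA·A·CB·CB·CB·CB·CB·CB·AA·A
    A ↦ CB
    B ↦ A
    C ↦ AA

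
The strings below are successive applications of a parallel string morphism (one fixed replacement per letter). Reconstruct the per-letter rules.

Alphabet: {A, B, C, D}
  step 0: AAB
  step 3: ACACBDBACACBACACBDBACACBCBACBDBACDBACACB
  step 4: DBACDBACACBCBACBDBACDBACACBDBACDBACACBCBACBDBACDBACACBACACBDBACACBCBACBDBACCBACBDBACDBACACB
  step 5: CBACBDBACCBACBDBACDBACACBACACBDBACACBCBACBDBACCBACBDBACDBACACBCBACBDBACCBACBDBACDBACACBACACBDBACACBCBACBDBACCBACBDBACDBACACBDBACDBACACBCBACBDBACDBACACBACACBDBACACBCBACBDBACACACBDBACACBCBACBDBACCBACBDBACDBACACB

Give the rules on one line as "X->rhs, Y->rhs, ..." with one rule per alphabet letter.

  step 4 ⇒ step 5: DBACDBACACBCBACBDBACDBACACBDBACDBACACBCBACBDBACDBACACBACACBDBACACBCBACBDBACCBACBDBACDBACACB ⇒ CB·ACB·DB·AC·CB·ACB·DB·AC·DB·AC·ACB·AC·ACB·DB·AC·ACB·CB·ACB·DB·AC·CB·ACB·DB·AC·DB·AC·ACB·CB·ACB·DB·AC·CB·ACB·DB·AC·DB·AC·ACB·AC·ACB·DB·AC·ACB·CB·ACB·DB·AC·CB·ACB·DB·AC·DB·AC·ACB·DB·AC·DB·AC·ACB·CB·ACB·DB·AC·DB·AC·ACB·AC·ACB·DB·AC·ACB·CB·ACB·DB·AC·AC·ACB·DB·AC·ACB·CB·ACB·DB·AC·CB·ACB·DB·AC·DB·AC·ACB
    A ↦ DB
    B ↦ ACB
    C ↦ AC
    D ↦ CB

A->DB, B->ACB, C->AC, D->CB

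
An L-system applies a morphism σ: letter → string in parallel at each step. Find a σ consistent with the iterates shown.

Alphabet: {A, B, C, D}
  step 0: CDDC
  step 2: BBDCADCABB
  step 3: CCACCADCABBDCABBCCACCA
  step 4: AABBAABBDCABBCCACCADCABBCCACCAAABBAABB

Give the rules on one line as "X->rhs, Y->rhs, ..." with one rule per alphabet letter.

A->BB, B->CCA, C->A, D->DC

  step 3 ⇒ step 4: CCACCADCABBDCABBCCACCA ⇒ A·A·BB·A·A·BB·DC·A·BB·CCA·CCA·DC·A·BB·CCA·CCA·A·A·BB·A·A·BB
    A ↦ BB
    B ↦ CCA
    C ↦ A
    D ↦ DC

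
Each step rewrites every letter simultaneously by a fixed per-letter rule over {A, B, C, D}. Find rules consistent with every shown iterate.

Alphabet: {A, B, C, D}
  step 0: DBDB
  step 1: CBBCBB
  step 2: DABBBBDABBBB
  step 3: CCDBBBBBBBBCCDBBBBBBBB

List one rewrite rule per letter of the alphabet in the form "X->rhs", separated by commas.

  step 2 ⇒ step 3: DABBBBDABBBB ⇒ C·CD·BB·BB·BB·BB·C·CD·BB·BB·BB·BB
    A ↦ CD
    B ↦ BB
    D ↦ C
  step 1 ⇒ step 2: CBBCBB ⇒ DA·BB·BB·DA·BB·BB
    C ↦ DA

A->CD, B->BB, C->DA, D->C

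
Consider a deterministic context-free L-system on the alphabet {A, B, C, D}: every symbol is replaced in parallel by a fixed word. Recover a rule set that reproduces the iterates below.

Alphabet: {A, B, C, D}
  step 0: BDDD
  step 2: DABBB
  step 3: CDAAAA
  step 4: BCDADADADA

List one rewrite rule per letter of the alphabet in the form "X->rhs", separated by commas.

  step 3 ⇒ step 4: CDAAAA ⇒ B·C·DA·DA·DA·DA
    A ↦ DA
    C ↦ B
    D ↦ C
  step 2 ⇒ step 3: DABBB ⇒ C·DA·A·A·A
    B ↦ A

A->DA, B->A, C->B, D->C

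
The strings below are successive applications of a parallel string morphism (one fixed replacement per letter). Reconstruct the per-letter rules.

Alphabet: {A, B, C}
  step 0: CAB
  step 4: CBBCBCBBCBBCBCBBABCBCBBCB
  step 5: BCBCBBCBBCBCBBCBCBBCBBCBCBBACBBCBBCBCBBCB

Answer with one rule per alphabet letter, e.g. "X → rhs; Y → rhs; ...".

  step 4 ⇒ step 5: CBBCBCBBCBBCBCBBABCBCBBCB ⇒ B·CB·CB·B·CB·B·CB·CB·B·CB·CB·B·CB·B·CB·CB·BA·CB·B·CB·B·CB·CB·B·CB
    A ↦ BA
    B ↦ CB
    C ↦ B

A->BA, B->CB, C->B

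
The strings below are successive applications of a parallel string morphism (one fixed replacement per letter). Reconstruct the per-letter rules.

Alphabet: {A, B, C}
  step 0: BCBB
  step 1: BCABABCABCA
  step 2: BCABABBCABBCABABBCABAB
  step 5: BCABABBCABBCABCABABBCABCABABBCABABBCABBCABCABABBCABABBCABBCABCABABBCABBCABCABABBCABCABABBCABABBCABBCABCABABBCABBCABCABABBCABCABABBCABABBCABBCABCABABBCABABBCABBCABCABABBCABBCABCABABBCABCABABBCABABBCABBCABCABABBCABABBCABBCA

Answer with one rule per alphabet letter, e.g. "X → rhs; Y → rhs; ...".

A->B, B->BCA, C->BA

  step 1 ⇒ step 2: BCABABCABCA ⇒ BCA·BA·B·BCA·B·BCA·BA·B·BCA·BA·B
    A ↦ B
    B ↦ BCA
    C ↦ BA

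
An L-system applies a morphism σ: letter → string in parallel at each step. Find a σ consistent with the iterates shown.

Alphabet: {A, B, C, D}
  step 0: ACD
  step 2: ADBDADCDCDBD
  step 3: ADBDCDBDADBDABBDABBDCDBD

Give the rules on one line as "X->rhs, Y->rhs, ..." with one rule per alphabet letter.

  step 2 ⇒ step 3: ADBDADCDCDBD ⇒ AD·BD·CD·BD·AD·BD·AB·BD·AB·BD·CD·BD
    A ↦ AD
    B ↦ CD
    C ↦ AB
    D ↦ BD

A->AD, B->CD, C->AB, D->BD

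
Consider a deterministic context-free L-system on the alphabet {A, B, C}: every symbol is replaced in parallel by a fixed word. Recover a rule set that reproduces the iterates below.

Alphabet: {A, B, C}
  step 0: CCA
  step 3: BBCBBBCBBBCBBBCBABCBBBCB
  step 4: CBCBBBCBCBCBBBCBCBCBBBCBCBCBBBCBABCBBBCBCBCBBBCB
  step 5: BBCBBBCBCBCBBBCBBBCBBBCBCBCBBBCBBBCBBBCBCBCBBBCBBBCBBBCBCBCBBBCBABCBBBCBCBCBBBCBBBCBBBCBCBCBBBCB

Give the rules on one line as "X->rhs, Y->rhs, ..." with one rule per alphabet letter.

A->AB, B->CB, C->BB

  step 4 ⇒ step 5: CBCBBBCBCBCBBBCBCBCBBBCBCBCBBBCBABCBBBCBCBCBBBCB ⇒ BB·CB·BB·CB·CB·CB·BB·CB·BB·CB·BB·CB·CB·CB·BB·CB·BB·CB·BB·CB·CB·CB·BB·CB·BB·CB·BB·CB·CB·CB·BB·CB·AB·CB·BB·CB·CB·CB·BB·CB·BB·CB·BB·CB·CB·CB·BB·CB
    A ↦ AB
    B ↦ CB
    C ↦ BB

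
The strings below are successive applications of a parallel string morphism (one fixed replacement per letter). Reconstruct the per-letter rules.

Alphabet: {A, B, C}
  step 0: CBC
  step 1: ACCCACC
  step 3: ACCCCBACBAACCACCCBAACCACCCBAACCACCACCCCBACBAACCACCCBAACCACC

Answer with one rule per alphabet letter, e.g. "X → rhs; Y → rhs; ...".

A->CBA, B->C, C->ACC

  step 0 ⇒ step 1: CBC ⇒ ACC·C·ACC
    B ↦ C
    C ↦ ACC
    A ↦ CBA  (constrained at step 1)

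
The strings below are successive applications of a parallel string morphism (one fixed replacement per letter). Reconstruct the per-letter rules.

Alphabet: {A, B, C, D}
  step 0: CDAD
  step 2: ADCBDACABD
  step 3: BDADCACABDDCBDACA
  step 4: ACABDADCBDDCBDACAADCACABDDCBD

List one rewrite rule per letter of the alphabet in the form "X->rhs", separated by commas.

A->BD, B->AC, C->DC, D->A

  step 3 ⇒ step 4: BDADCACABDDCBDACA ⇒ AC·A·BD·A·DC·BD·DC·BD·AC·A·A·DC·AC·A·BD·DC·BD
    A ↦ BD
    B ↦ AC
    C ↦ DC
    D ↦ A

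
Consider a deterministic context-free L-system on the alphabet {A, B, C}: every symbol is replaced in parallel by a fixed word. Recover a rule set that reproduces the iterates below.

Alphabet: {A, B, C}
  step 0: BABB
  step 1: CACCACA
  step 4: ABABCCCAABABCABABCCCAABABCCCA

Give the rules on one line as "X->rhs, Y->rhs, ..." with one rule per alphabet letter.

  step 0 ⇒ step 1: BABB ⇒ CA·C·CA·CA
    A ↦ C
    B ↦ CA
    C ↦ AB  (constrained at step 1)

A->C, B->CA, C->AB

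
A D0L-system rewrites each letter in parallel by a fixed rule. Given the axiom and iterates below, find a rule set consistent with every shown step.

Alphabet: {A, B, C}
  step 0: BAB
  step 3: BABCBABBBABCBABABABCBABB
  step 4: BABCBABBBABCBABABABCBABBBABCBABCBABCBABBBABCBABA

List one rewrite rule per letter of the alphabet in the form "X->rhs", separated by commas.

A->BC, B->BA, C->BB

  step 3 ⇒ step 4: BABCBABBBABCBABABABCBABB ⇒ BA·BC·BA·BB·BA·BC·BA·BA·BA·BC·BA·BB·BA·BC·BA·BC·BA·BC·BA·BB·BA·BC·BA·BA
    A ↦ BC
    B ↦ BA
    C ↦ BB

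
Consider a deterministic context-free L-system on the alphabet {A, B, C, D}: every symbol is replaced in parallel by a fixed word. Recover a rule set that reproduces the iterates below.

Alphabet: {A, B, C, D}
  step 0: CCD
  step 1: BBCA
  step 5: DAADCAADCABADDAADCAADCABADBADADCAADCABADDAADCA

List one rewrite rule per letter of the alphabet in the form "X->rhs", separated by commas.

  step 0 ⇒ step 1: CCD ⇒ B·B·CA
    C ↦ B
    D ↦ CA
    A ↦ AD  (constrained at step 1)
    B ↦ DA  (constrained at step 1)

A->AD, B->DA, C->B, D->CA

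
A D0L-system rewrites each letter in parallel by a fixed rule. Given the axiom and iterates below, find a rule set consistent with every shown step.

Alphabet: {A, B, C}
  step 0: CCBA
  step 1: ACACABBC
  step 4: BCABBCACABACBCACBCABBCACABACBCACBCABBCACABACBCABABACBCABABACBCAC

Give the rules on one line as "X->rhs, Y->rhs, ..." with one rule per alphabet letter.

  step 0 ⇒ step 1: CCBA ⇒ AC·AC·AB·BC
    A ↦ BC
    B ↦ AB
    C ↦ AC

A->BC, B->AB, C->AC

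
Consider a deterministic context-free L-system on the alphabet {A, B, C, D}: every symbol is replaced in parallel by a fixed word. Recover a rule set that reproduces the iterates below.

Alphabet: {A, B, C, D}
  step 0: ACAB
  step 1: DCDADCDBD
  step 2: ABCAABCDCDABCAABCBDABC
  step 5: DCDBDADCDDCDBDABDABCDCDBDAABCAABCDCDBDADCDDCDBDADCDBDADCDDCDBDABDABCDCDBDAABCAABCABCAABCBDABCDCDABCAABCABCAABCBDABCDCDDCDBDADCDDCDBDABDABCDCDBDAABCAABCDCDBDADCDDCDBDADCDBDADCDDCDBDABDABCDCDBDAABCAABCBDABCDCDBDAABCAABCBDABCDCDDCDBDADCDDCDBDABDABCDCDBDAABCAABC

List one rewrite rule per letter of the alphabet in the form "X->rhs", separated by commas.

A->DCD, B->BD, C->A, D->ABC

  step 1 ⇒ step 2: DCDADCDBD ⇒ ABC·A·ABC·DCD·ABC·A·ABC·BD·ABC
    A ↦ DCD
    B ↦ BD
    C ↦ A
    D ↦ ABC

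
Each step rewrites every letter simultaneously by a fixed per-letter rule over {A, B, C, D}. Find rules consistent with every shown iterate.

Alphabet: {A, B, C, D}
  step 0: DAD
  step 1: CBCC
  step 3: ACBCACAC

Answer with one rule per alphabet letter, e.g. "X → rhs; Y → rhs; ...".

A->BC, B->A, C->BD, D->C

  step 0 ⇒ step 1: DAD ⇒ C·BC·C
    A ↦ BC
    D ↦ C
    B ↦ A  (constrained at step 1)
    C ↦ BD  (constrained at step 1)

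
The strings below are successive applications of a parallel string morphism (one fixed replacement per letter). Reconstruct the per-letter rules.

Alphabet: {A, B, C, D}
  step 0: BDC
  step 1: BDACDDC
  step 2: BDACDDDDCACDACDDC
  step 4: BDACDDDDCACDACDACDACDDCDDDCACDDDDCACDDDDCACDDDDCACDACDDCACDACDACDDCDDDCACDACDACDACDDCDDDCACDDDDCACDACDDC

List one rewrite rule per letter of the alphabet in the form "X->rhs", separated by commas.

A->DD, B->BD, C->DC, D->ACD

  step 1 ⇒ step 2: BDACDDC ⇒ BD·ACD·DD·DC·ACD·ACD·DC
    A ↦ DD
    B ↦ BD
    C ↦ DC
    D ↦ ACD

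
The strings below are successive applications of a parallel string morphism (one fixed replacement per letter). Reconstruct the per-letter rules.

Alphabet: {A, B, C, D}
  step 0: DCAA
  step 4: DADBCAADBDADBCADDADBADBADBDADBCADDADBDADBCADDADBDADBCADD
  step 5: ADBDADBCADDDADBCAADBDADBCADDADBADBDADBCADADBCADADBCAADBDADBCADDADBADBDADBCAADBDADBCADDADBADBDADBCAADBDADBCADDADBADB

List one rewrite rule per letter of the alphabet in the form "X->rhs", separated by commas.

  step 4 ⇒ step 5: DADBCAADBDADBCADDADBADBADBDADBCADDADBDADBCADDADBDADBCADD ⇒ ADB·D·ADB·CA·D·D·D·ADB·CA·ADB·D·ADB·CA·D·D·ADB·ADB·D·ADB·CA·D·ADB·CA·D·ADB·CA·ADB·D·ADB·CA·D·D·ADB·ADB·D·ADB·CA·ADB·D·ADB·CA·D·D·ADB·ADB·D·ADB·CA·ADB·D·ADB·CA·D·D·ADB·ADB
    A ↦ D
    B ↦ CA
    C ↦ D
    D ↦ ADB

A->D, B->CA, C->D, D->ADB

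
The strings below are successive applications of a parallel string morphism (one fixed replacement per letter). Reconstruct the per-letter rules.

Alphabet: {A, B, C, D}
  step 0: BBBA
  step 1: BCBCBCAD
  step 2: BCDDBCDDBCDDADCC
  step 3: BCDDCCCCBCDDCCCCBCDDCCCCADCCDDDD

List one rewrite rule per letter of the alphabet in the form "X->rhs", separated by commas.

  step 2 ⇒ step 3: BCDDBCDDBCDDADCC ⇒ BC·DD·CC·CC·BC·DD·CC·CC·BC·DD·CC·CC·AD·CC·DD·DD
    A ↦ AD
    B ↦ BC
    C ↦ DD
    D ↦ CC

A->AD, B->BC, C->DD, D->CC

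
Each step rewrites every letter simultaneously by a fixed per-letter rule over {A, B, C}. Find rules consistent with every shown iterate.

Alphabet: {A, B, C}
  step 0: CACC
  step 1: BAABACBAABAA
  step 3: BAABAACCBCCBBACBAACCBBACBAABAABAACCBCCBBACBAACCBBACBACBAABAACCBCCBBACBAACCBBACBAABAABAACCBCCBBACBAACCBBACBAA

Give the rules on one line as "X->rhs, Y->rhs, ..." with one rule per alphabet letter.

A->BAC, B->CCB, C->BAA

  step 0 ⇒ step 1: CACC ⇒ BAA·BAC·BAA·BAA
    A ↦ BAC
    C ↦ BAA
    B ↦ CCB  (constrained at step 1)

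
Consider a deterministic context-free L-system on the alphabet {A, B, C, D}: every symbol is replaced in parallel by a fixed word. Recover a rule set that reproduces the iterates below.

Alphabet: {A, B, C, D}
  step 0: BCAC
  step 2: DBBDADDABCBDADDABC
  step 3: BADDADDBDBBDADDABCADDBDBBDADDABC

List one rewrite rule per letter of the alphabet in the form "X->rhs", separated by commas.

A->D, B->ADD, C->ABC, D->B

  step 2 ⇒ step 3: DBBDADDABCBDADDABC ⇒ B·ADD·ADD·B·D·B·B·D·ADD·ABC·ADD·B·D·B·B·D·ADD·ABC
    A ↦ D
    B ↦ ADD
    C ↦ ABC
    D ↦ B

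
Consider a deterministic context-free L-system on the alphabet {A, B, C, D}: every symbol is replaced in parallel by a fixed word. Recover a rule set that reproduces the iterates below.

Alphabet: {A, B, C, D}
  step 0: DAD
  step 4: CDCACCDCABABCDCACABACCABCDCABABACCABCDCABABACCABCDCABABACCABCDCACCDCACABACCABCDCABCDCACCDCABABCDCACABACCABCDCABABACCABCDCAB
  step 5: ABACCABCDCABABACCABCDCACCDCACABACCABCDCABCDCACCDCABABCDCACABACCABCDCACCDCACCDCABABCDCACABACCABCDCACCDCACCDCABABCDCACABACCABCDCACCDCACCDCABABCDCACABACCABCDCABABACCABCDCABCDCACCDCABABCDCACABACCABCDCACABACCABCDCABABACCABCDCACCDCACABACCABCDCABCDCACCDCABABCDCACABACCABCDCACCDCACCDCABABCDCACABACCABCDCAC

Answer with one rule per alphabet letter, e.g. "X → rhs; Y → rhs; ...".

A->CDC, B->AC, C->AB, D->ACC

  step 4 ⇒ step 5: CDCACCDCABABCDCACABACCABCDCABABACCABCDCABABACCABCDCABABACCABCDCACCDCACABACCABCDCABCDCACCDCABABCDCACABACCABCDCABABACCABCDCAB ⇒ AB·ACC·AB·CDC·AB·AB·ACC·AB·CDC·AC·CDC·AC·AB·ACC·AB·CDC·AB·CDC·AC·CDC·AB·AB·CDC·AC·AB·ACC·AB·CDC·AC·CDC·AC·CDC·AB·AB·CDC·AC·AB·ACC·AB·CDC·AC·CDC·AC·CDC·AB·AB·CDC·AC·AB·ACC·AB·CDC·AC·CDC·AC·CDC·AB·AB·CDC·AC·AB·ACC·AB·CDC·AB·AB·ACC·AB·CDC·AB·CDC·AC·CDC·AB·AB·CDC·AC·AB·ACC·AB·CDC·AC·AB·ACC·AB·CDC·AB·AB·ACC·AB·CDC·AC·CDC·AC·AB·ACC·AB·CDC·AB·CDC·AC·CDC·AB·AB·CDC·AC·AB·ACC·AB·CDC·AC·CDC·AC·CDC·AB·AB·CDC·AC·AB·ACC·AB·CDC·AC
    A ↦ CDC
    B ↦ AC
    C ↦ AB
    D ↦ ACC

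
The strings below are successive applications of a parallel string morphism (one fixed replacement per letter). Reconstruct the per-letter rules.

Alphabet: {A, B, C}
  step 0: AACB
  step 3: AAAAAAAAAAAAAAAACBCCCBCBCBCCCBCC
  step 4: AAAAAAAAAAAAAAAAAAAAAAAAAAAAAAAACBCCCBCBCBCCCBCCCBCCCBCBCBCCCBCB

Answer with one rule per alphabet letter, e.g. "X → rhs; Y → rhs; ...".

  step 3 ⇒ step 4: AAAAAAAAAAAAAAAACBCCCBCBCBCCCBCC ⇒ AA·AA·AA·AA·AA·AA·AA·AA·AA·AA·AA·AA·AA·AA·AA·AA·CB·CC·CB·CB·CB·CC·CB·CC·CB·CC·CB·CB·CB·CC·CB·CB
    A ↦ AA
    B ↦ CC
    C ↦ CB

A->AA, B->CC, C->CB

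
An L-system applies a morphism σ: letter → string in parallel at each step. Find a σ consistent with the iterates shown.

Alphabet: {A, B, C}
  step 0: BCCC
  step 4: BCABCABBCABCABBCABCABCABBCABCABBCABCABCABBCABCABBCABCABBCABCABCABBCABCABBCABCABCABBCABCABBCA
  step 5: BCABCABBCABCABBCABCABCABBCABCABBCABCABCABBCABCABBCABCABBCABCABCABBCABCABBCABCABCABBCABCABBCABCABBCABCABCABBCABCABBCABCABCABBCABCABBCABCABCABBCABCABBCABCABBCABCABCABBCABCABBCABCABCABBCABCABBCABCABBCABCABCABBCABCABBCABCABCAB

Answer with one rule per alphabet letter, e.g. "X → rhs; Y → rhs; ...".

A->CAB, B->BCA, C->B

  step 4 ⇒ step 5: BCABCABBCABCABBCABCABCABBCABCABBCABCABCABBCABCABBCABCABBCABCABCABBCABCABBCABCABCABBCABCABBCA ⇒ BCA·B·CAB·BCA·B·CAB·BCA·BCA·B·CAB·BCA·B·CAB·BCA·BCA·B·CAB·BCA·B·CAB·BCA·B·CAB·BCA·BCA·B·CAB·BCA·B·CAB·BCA·BCA·B·CAB·BCA·B·CAB·BCA·B·CAB·BCA·BCA·B·CAB·BCA·B·CAB·BCA·BCA·B·CAB·BCA·B·CAB·BCA·BCA·B·CAB·BCA·B·CAB·BCA·B·CAB·BCA·BCA·B·CAB·BCA·B·CAB·BCA·BCA·B·CAB·BCA·B·CAB·BCA·B·CAB·BCA·BCA·B·CAB·BCA·B·CAB·BCA·BCA·B·CAB
    A ↦ CAB
    B ↦ BCA
    C ↦ B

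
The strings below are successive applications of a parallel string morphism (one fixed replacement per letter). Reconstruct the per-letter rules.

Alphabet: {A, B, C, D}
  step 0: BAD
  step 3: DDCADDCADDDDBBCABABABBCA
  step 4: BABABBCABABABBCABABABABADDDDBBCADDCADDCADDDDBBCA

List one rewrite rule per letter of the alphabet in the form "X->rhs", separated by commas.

  step 3 ⇒ step 4: DDCADDCADDDDBBCABABABBCA ⇒ BA·BA·BB·CA·BA·BA·BB·CA·BA·BA·BA·BA·DD·DD·BB·CA·DD·CA·DD·CA·DD·DD·BB·CA
    A ↦ CA
    B ↦ DD
    C ↦ BB
    D ↦ BA

A->CA, B->DD, C->BB, D->BA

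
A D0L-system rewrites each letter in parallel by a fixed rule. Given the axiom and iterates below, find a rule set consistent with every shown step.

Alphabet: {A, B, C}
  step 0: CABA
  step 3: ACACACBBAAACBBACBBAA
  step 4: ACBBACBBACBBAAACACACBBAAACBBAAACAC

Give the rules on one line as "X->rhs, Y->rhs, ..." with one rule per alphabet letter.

A->AC, B->A, C->BB

  step 3 ⇒ step 4: ACACACBBAAACBBACBBAA ⇒ AC·BB·AC·BB·AC·BB·A·A·AC·AC·AC·BB·A·A·AC·BB·A·A·AC·AC
    A ↦ AC
    B ↦ A
    C ↦ BB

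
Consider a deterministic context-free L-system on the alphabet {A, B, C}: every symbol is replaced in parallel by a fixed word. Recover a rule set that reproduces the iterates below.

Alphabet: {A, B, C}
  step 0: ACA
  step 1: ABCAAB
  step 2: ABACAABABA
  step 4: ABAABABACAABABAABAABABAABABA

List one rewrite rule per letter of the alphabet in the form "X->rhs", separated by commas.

A->AB, B->A, C->CA

  step 1 ⇒ step 2: ABCAAB ⇒ AB·A·CA·AB·AB·A
    A ↦ AB
    B ↦ A
    C ↦ CA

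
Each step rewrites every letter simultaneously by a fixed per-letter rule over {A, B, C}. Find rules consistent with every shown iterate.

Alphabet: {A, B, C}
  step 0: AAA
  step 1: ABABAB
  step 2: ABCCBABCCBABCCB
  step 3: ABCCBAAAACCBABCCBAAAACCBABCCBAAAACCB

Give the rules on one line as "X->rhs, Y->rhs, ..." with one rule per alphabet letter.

A->AB, B->CCB, C->AA

  step 2 ⇒ step 3: ABCCBABCCBABCCB ⇒ AB·CCB·AA·AA·CCB·AB·CCB·AA·AA·CCB·AB·CCB·AA·AA·CCB
    A ↦ AB
    B ↦ CCB
    C ↦ AA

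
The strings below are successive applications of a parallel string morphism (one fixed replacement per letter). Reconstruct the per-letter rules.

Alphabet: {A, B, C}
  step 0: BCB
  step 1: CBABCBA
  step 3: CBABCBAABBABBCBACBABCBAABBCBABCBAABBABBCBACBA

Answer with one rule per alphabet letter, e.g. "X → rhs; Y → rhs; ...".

  step 0 ⇒ step 1: BCB ⇒ CBA·B·CBA
    B ↦ CBA
    C ↦ B
    A ↦ ABB  (constrained at step 1)

A->ABB, B->CBA, C->B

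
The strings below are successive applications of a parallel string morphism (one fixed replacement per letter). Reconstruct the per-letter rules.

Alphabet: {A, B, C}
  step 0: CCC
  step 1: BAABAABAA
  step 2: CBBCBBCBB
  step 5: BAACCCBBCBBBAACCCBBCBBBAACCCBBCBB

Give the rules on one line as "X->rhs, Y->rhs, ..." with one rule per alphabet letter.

  step 1 ⇒ step 2: BAABAABAA ⇒ C·B·B·C·B·B·C·B·B
    A ↦ B
    B ↦ C
  step 0 ⇒ step 1: CCC ⇒ BAA·BAA·BAA
    C ↦ BAA

A->B, B->C, C->BAA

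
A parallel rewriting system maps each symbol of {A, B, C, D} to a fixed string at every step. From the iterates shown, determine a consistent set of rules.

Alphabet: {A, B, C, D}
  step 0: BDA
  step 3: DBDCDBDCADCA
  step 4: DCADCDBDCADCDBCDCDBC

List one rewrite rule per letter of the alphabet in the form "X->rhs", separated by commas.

A->C, B->A, C->DB, D->DC

  step 3 ⇒ step 4: DBDCDBDCADCA ⇒ DC·A·DC·DB·DC·A·DC·DB·C·DC·DB·C
    A ↦ C
    B ↦ A
    C ↦ DB
    D ↦ DC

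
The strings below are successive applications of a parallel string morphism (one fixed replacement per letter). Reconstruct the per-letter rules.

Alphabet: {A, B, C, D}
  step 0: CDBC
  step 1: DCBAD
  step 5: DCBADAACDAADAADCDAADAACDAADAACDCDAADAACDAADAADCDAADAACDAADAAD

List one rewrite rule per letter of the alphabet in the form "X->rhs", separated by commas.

A->DAA, B->BA, C->D, D->C

  step 0 ⇒ step 1: CDBC ⇒ D·C·BA·D
    B ↦ BA
    C ↦ D
    D ↦ C
    A ↦ DAA  (constrained at step 1)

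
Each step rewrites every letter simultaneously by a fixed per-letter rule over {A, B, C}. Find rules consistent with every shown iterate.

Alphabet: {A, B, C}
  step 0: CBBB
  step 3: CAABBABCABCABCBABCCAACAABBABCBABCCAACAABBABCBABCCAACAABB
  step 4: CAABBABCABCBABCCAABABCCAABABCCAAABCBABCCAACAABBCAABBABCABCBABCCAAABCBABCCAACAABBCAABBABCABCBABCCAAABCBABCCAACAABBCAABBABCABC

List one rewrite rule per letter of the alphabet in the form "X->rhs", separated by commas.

A->B, B->ABC, C->CAA

  step 3 ⇒ step 4: CAABBABCABCABCBABCCAACAABBABCBABCCAACAABBABCBABCCAACAABB ⇒ CAA·B·B·ABC·ABC·B·ABC·CAA·B·ABC·CAA·B·ABC·CAA·ABC·B·ABC·CAA·CAA·B·B·CAA·B·B·ABC·ABC·B·ABC·CAA·ABC·B·ABC·CAA·CAA·B·B·CAA·B·B·ABC·ABC·B·ABC·CAA·ABC·B·ABC·CAA·CAA·B·B·CAA·B·B·ABC·ABC
    A ↦ B
    B ↦ ABC
    C ↦ CAA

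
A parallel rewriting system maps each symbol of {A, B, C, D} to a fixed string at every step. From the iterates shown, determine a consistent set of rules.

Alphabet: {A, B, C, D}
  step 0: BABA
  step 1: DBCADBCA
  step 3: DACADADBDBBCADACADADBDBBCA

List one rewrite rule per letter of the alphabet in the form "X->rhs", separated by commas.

  step 0 ⇒ step 1: BABA ⇒ DB·CA·DB·CA
    A ↦ CA
    B ↦ DB
    C ↦ B  (constrained at step 1)
    D ↦ DA  (constrained at step 1)

A->CA, B->DB, C->B, D->DA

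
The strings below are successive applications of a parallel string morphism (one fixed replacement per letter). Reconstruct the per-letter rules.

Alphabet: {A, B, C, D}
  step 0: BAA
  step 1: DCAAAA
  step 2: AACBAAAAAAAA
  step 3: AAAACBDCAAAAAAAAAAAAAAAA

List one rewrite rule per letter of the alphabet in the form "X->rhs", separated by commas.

  step 2 ⇒ step 3: AACBAAAAAAAA ⇒ AA·AA·CB·DC·AA·AA·AA·AA·AA·AA·AA·AA
    A ↦ AA
    B ↦ DC
    C ↦ CB
  step 1 ⇒ step 2: DCAAAA ⇒ AA·CB·AA·AA·AA·AA
    D ↦ AA

A->AA, B->DC, C->CB, D->AA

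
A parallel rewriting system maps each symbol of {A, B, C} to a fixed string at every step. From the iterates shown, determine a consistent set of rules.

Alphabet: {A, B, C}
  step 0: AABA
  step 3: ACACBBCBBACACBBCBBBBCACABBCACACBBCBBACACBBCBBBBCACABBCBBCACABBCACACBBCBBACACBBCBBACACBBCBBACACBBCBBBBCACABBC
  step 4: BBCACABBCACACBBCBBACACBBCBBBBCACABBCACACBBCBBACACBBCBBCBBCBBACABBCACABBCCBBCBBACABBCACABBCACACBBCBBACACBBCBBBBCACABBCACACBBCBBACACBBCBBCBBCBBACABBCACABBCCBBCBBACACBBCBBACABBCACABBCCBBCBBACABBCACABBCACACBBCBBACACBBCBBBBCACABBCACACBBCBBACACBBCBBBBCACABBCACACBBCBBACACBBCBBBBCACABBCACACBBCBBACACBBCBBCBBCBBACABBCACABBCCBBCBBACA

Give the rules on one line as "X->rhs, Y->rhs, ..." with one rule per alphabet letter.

  step 3 ⇒ step 4: ACACBBCBBACACBBCBBBBCACABBCACACBBCBBACACBBCBBBBCACABBCBBCACABBCACACBBCBBACACBBCBBACACBBCBBACACBBCBBBBCACABBC ⇒ BBC·ACA·BBC·ACA·CBB·CBB·ACA·CBB·CBB·BBC·ACA·BBC·ACA·CBB·CBB·ACA·CBB·CBB·CBB·CBB·ACA·BBC·ACA·BBC·CBB·CBB·ACA·BBC·ACA·BBC·ACA·CBB·CBB·ACA·CBB·CBB·BBC·ACA·BBC·ACA·CBB·CBB·ACA·CBB·CBB·CBB·CBB·ACA·BBC·ACA·BBC·CBB·CBB·ACA·CBB·CBB·ACA·BBC·ACA·BBC·CBB·CBB·ACA·BBC·ACA·BBC·ACA·CBB·CBB·ACA·CBB·CBB·BBC·ACA·BBC·ACA·CBB·CBB·ACA·CBB·CBB·BBC·ACA·BBC·ACA·CBB·CBB·ACA·CBB·CBB·BBC·ACA·BBC·ACA·CBB·CBB·ACA·CBB·CBB·CBB·CBB·ACA·BBC·ACA·BBC·CBB·CBB·ACA
    A ↦ BBC
    B ↦ CBB
    C ↦ ACA

A->BBC, B->CBB, C->ACA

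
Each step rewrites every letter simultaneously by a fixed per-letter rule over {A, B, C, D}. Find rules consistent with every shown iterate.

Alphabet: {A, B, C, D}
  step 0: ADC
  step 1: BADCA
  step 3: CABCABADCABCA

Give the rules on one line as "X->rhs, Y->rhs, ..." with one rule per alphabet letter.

  step 0 ⇒ step 1: ADC ⇒ B·AD·CA
    A ↦ B
    C ↦ CA
    D ↦ AD
    B ↦ CA  (constrained at step 1)

A->B, B->CA, C->CA, D->AD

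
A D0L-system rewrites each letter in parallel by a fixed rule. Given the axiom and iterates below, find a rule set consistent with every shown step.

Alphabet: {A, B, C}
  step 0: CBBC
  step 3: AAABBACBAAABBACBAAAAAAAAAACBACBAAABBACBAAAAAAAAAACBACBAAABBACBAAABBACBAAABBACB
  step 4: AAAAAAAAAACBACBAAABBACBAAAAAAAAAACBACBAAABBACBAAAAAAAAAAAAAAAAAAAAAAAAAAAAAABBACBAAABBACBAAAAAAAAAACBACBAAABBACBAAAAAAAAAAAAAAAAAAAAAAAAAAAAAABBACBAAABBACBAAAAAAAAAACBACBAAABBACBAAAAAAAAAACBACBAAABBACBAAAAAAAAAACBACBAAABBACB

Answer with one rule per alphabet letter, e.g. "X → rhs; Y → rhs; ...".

  step 3 ⇒ step 4: AAABBACBAAABBACBAAAAAAAAAACBACBAAABBACBAAAAAAAAAACBACBAAABBACBAAABBACBAAABBACB ⇒ AAA·AAA·AAA·ACB·ACB·AAA·BB·ACB·AAA·AAA·AAA·ACB·ACB·AAA·BB·ACB·AAA·AAA·AAA·AAA·AAA·AAA·AAA·AAA·AAA·AAA·BB·ACB·AAA·BB·ACB·AAA·AAA·AAA·ACB·ACB·AAA·BB·ACB·AAA·AAA·AAA·AAA·AAA·AAA·AAA·AAA·AAA·AAA·BB·ACB·AAA·BB·ACB·AAA·AAA·AAA·ACB·ACB·AAA·BB·ACB·AAA·AAA·AAA·ACB·ACB·AAA·BB·ACB·AAA·AAA·AAA·ACB·ACB·AAA·BB·ACB
    A ↦ AAA
    B ↦ ACB
    C ↦ BB

A->AAA, B->ACB, C->BB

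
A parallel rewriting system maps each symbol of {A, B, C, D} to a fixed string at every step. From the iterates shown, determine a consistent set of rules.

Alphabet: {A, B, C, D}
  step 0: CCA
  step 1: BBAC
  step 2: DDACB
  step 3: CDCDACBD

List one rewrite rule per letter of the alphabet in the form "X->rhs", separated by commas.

A->AC, B->D, C->B, D->CD

  step 2 ⇒ step 3: DDACB ⇒ CD·CD·AC·B·D
    A ↦ AC
    B ↦ D
    C ↦ B
    D ↦ CD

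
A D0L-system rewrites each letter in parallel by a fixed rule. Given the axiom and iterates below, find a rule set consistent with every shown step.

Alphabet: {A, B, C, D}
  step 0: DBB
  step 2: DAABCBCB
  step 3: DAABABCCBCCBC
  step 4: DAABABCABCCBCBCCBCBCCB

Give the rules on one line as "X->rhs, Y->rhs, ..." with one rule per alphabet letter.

  step 3 ⇒ step 4: DAABABCCBCCBC ⇒ DA·AB·AB·C·AB·C·CB·CB·C·CB·CB·C·CB
    A ↦ AB
    B ↦ C
    C ↦ CB
    D ↦ DA

A->AB, B->C, C->CB, D->DA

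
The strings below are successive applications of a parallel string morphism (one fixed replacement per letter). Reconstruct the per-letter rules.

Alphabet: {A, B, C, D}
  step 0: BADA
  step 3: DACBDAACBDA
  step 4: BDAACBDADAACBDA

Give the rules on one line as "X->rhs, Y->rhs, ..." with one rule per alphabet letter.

A->DA, B->C, C->A, D->B

  step 3 ⇒ step 4: DACBDAACBDA ⇒ B·DA·A·C·B·DA·DA·A·C·B·DA
    A ↦ DA
    B ↦ C
    C ↦ A
    D ↦ B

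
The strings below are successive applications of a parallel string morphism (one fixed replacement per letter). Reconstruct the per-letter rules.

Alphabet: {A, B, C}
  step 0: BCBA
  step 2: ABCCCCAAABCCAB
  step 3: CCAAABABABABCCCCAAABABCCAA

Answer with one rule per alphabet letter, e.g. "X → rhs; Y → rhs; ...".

  step 2 ⇒ step 3: ABCCCCAAABCCAB ⇒ C·CAA·AB·AB·AB·AB·C·C·C·CAA·AB·AB·C·CAA
    A ↦ C
    B ↦ CAA
    C ↦ AB

A->C, B->CAA, C->AB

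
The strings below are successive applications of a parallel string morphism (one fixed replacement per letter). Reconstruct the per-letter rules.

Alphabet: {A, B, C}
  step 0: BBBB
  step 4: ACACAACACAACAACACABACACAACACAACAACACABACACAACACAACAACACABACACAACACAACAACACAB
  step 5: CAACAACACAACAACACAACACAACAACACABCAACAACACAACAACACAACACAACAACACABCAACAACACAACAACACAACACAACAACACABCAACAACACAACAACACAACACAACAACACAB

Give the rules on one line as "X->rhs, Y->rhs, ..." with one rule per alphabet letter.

A->CA, B->CAB, C->A

  step 4 ⇒ step 5: ACACAACACAACAACACABACACAACACAACAACACABACACAACACAACAACACABACACAACACAACAACACAB ⇒ CA·A·CA·A·CA·CA·A·CA·A·CA·CA·A·CA·CA·A·CA·A·CA·CAB·CA·A·CA·A·CA·CA·A·CA·A·CA·CA·A·CA·CA·A·CA·A·CA·CAB·CA·A·CA·A·CA·CA·A·CA·A·CA·CA·A·CA·CA·A·CA·A·CA·CAB·CA·A·CA·A·CA·CA·A·CA·A·CA·CA·A·CA·CA·A·CA·A·CA·CAB
    A ↦ CA
    B ↦ CAB
    C ↦ A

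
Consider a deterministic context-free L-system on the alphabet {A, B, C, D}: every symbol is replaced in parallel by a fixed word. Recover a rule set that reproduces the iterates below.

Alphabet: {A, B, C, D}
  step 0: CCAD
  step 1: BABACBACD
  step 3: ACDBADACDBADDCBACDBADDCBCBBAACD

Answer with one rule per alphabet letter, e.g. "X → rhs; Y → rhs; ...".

A->CB, B->D, C->BA, D->ACD

  step 0 ⇒ step 1: CCAD ⇒ BA·BA·CB·ACD
    A ↦ CB
    C ↦ BA
    D ↦ ACD
    B ↦ D  (constrained at step 1)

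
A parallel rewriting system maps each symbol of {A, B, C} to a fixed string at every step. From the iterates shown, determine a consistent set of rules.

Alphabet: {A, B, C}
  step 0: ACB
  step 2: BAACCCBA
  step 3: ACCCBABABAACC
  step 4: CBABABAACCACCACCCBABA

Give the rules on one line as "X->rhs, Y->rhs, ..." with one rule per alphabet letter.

A->C, B->AC, C->BA

  step 3 ⇒ step 4: ACCCBABABAACC ⇒ C·BA·BA·BA·AC·C·AC·C·AC·C·C·BA·BA
    A ↦ C
    B ↦ AC
    C ↦ BA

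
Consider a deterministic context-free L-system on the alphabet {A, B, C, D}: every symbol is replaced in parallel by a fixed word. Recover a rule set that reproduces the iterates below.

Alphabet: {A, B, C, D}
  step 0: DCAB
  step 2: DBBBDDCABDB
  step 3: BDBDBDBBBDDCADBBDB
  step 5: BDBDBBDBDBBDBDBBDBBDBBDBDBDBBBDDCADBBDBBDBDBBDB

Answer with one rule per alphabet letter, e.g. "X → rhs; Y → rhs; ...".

A->CA, B->DB, C->DD, D->B

  step 2 ⇒ step 3: DBBBDDCABDB ⇒ B·DB·DB·DB·B·B·DD·CA·DB·B·DB
    A ↦ CA
    B ↦ DB
    C ↦ DD
    D ↦ B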